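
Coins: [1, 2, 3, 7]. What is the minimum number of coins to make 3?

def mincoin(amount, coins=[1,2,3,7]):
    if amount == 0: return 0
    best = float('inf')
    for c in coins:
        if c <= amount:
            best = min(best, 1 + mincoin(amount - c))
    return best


Building up with DP:
mincoin(0) = 0
mincoin(1) = min(1+mincoin(0)=1+0=1) = 1
mincoin(2) = min(1+mincoin(1)=1+1=2, 1+mincoin(0)=1+0=1) = 1
mincoin(3) = min(1+mincoin(2)=1+1=2, 1+mincoin(1)=1+1=2, 1+mincoin(0)=1+0=1) = 1

1


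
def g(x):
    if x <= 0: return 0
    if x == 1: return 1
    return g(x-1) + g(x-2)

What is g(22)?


Computing g(22) bottom-up:
g(0) = 0
g(1) = 1
g(2) = g(1) + g(0) = 1 + 0 = 1
g(3) = g(2) + g(1) = 1 + 1 = 2
g(4) = g(3) + g(2) = 2 + 1 = 3
g(5) = g(4) + g(3) = 3 + 2 = 5
g(6) = g(5) + g(4) = 5 + 3 = 8
g(7) = g(6) + g(5) = 8 + 5 = 13
g(8) = g(7) + g(6) = 13 + 8 = 21
g(9) = g(8) + g(7) = 21 + 13 = 34
g(10) = g(9) + g(8) = 34 + 21 = 55
g(11) = g(10) + g(9) = 55 + 34 = 89
g(12) = g(11) + g(10) = 89 + 55 = 144
g(13) = g(12) + g(11) = 144 + 89 = 233
g(14) = g(13) + g(12) = 233 + 144 = 377
g(15) = g(14) + g(13) = 377 + 233 = 610
g(16) = g(15) + g(14) = 610 + 377 = 987
g(17) = g(16) + g(15) = 987 + 610 = 1597
g(18) = g(17) + g(16) = 1597 + 987 = 2584
g(19) = g(18) + g(17) = 2584 + 1597 = 4181
g(20) = g(19) + g(18) = 4181 + 2584 = 6765
g(21) = g(20) + g(19) = 6765 + 4181 = 10946
g(22) = g(21) + g(20) = 10946 + 6765 = 17711

17711


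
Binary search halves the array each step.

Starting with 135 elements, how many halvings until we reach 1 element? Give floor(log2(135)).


135 / 2 = 67
67 / 2 = 33
33 / 2 = 16
16 / 2 = 8
8 / 2 = 4
4 / 2 = 2
2 / 2 = 1
Reached 1 after 7 halvings

7


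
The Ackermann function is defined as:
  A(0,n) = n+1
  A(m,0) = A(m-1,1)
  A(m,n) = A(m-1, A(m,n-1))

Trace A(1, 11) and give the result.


A(1, 11) = A(0, A(1, 10))
  A(1, 10) = A(0, A(1, 9))
    A(1, 9) = A(0, A(1, 8))
      A(1, 8) = A(0, A(1, 7))
        A(1, 7) = A(0, A(1, 6))
          A(1, 6) = A(0, A(1, 5))
          A(1, 5) = A(0, A(1, 4))
          A(1, 4) = A(0, A(1, 3))
          A(1, 3) = A(0, A(1, 2))
          A(1, 2) = A(0, A(1, 1))
          A(1, 1) = A(0, A(1, 0))
          A(1, 0) = A(0, 1)
          A(0, 1) = 2
            = A(0, 2)
          A(0, 2) = 3
            = A(0, 3)
          A(0, 3) = 4
            = A(0, 4)
          A(0, 4) = 5
            = A(0, 5)
          A(0, 5) = 6
            = A(0, 6)
          A(0, 6) = 7
            = A(0, 7)
          A(0, 7) = 8
... (trace truncated)
Result: A(1, 11) = 13

13


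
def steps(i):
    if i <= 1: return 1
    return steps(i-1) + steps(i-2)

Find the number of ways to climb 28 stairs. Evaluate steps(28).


Building up from base cases:
steps(0) = 1
steps(1) = 1
steps(2) = steps(1) + steps(0) = 1 + 1 = 2
steps(3) = steps(2) + steps(1) = 2 + 1 = 3
steps(4) = steps(3) + steps(2) = 3 + 2 = 5
steps(5) = steps(4) + steps(3) = 5 + 3 = 8
steps(6) = steps(5) + steps(4) = 8 + 5 = 13
steps(7) = steps(6) + steps(5) = 13 + 8 = 21
steps(8) = steps(7) + steps(6) = 21 + 13 = 34
steps(9) = steps(8) + steps(7) = 34 + 21 = 55
steps(10) = steps(9) + steps(8) = 55 + 34 = 89
steps(11) = steps(10) + steps(9) = 89 + 55 = 144
steps(12) = steps(11) + steps(10) = 144 + 89 = 233
steps(13) = steps(12) + steps(11) = 233 + 144 = 377
steps(14) = steps(13) + steps(12) = 377 + 233 = 610
steps(15) = steps(14) + steps(13) = 610 + 377 = 987
steps(16) = steps(15) + steps(14) = 987 + 610 = 1597
steps(17) = steps(16) + steps(15) = 1597 + 987 = 2584
steps(18) = steps(17) + steps(16) = 2584 + 1597 = 4181
steps(19) = steps(18) + steps(17) = 4181 + 2584 = 6765
steps(20) = steps(19) + steps(18) = 6765 + 4181 = 10946
steps(21) = steps(20) + steps(19) = 10946 + 6765 = 17711
steps(22) = steps(21) + steps(20) = 17711 + 10946 = 28657
steps(23) = steps(22) + steps(21) = 28657 + 17711 = 46368
steps(24) = steps(23) + steps(22) = 46368 + 28657 = 75025
steps(25) = steps(24) + steps(23) = 75025 + 46368 = 121393
steps(26) = steps(25) + steps(24) = 121393 + 75025 = 196418
steps(27) = steps(26) + steps(25) = 196418 + 121393 = 317811
steps(28) = steps(27) + steps(26) = 317811 + 196418 = 514229

514229


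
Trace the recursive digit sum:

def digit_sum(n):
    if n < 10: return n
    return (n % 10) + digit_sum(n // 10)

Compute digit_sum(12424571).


digit_sum(12424571) = 1 + digit_sum(1242457)
digit_sum(1242457) = 7 + digit_sum(124245)
digit_sum(124245) = 5 + digit_sum(12424)
digit_sum(12424) = 4 + digit_sum(1242)
digit_sum(1242) = 2 + digit_sum(124)
digit_sum(124) = 4 + digit_sum(12)
digit_sum(12) = 2 + digit_sum(1)
digit_sum(1) = 1  (base case)
Total: 1 + 7 + 5 + 4 + 2 + 4 + 2 + 1 = 26

26


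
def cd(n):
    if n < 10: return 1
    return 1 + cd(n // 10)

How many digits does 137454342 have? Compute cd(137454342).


cd(137454342) = 1 + cd(13745434)
cd(13745434) = 1 + cd(1374543)
cd(1374543) = 1 + cd(137454)
cd(137454) = 1 + cd(13745)
cd(13745) = 1 + cd(1374)
cd(1374) = 1 + cd(137)
cd(137) = 1 + cd(13)
cd(13) = 1 + cd(1)
cd(1) = 1  (base case: 1 < 10)
Unwinding: 1 + 1 + 1 + 1 + 1 + 1 + 1 + 1 + 1 = 9

9


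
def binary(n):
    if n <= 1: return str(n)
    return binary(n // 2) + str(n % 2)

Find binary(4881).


binary(4881) = binary(2440) + '1'
binary(2440) = binary(1220) + '0'
binary(1220) = binary(610) + '0'
binary(610) = binary(305) + '0'
binary(305) = binary(152) + '1'
binary(152) = binary(76) + '0'
binary(76) = binary(38) + '0'
binary(38) = binary(19) + '0'
binary(19) = binary(9) + '1'
binary(9) = binary(4) + '1'
binary(4) = binary(2) + '0'
binary(2) = binary(1) + '0'
binary(1) = '1'  (base case)
Concatenating: '1' + '0' + '0' + '1' + '1' + '0' + '0' + '0' + '1' + '0' + '0' + '0' + '1' = '1001100010001'

1001100010001


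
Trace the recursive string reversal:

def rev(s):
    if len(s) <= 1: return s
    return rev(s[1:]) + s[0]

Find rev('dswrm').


rev('dswrm') = rev('swrm') + 'd'
rev('swrm') = rev('wrm') + 's'
rev('wrm') = rev('rm') + 'w'
rev('rm') = rev('m') + 'r'
rev('m') = 'm'  (base case)
Concatenating: 'm' + 'r' + 'w' + 's' + 'd' = 'mrwsd'

mrwsd


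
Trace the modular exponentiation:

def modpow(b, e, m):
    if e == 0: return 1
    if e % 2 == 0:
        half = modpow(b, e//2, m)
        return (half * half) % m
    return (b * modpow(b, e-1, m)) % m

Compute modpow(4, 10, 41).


modpow(4, 10, 41): e is even, compute modpow(4, 5, 41)
  modpow(4, 5, 41): e is odd, compute modpow(4, 4, 41)
    modpow(4, 4, 41): e is even, compute modpow(4, 2, 41)
      modpow(4, 2, 41): e is even, compute modpow(4, 1, 41)
        modpow(4, 1, 41): e is odd, compute modpow(4, 0, 41)
          modpow(4, 0, 41) = 1
        (4 * 1) % 41 = 4
      half=4, (4*4) % 41 = 16
    half=16, (16*16) % 41 = 10
  (4 * 10) % 41 = 40
half=40, (40*40) % 41 = 1

1


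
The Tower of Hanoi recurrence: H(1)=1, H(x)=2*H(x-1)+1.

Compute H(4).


H(4) = 2 * H(3) + 1
H(3) = 2 * H(2) + 1
H(2) = 2 * H(1) + 1
H(1) = 1  (base case)
H(2) = 2 * 1 + 1 = 3
H(3) = 2 * 3 + 1 = 7
H(4) = 2 * 7 + 1 = 15

15


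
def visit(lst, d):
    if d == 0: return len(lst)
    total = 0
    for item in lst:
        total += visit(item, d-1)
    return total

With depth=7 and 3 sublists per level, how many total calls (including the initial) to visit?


At depth 0 (root): 1 call
At depth 1: each of 1 parents calls visit on 3 children = 3 calls
At depth 2: each of 3 parents calls visit on 3 children = 9 calls
At depth 3: each of 9 parents calls visit on 3 children = 27 calls
At depth 4: each of 27 parents calls visit on 3 children = 81 calls
At depth 5: each of 81 parents calls visit on 3 children = 243 calls
At depth 6: each of 243 parents calls visit on 3 children = 729 calls
At depth 7: each of 729 parents calls visit on 3 children = 2187 calls
Total: 1 + 3 + 9 + 27 + 81 + 243 + 729 + 2187 = 3280

3280


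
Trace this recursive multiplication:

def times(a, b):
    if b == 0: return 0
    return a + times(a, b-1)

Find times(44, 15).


times(44, 15) = 44 + times(44, 14)
times(44, 14) = 44 + times(44, 13)
times(44, 13) = 44 + times(44, 12)
times(44, 12) = 44 + times(44, 11)
times(44, 11) = 44 + times(44, 10)
times(44, 10) = 44 + times(44, 9)
times(44, 9) = 44 + times(44, 8)
times(44, 8) = 44 + times(44, 7)
times(44, 7) = 44 + times(44, 6)
times(44, 6) = 44 + times(44, 5)
times(44, 5) = 44 + times(44, 4)
times(44, 4) = 44 + times(44, 3)
times(44, 3) = 44 + times(44, 2)
times(44, 2) = 44 + times(44, 1)
times(44, 1) = 44 + times(44, 0)
times(44, 0) = 0  (base case)
Total: 44 + 44 + 44 + 44 + 44 + 44 + 44 + 44 + 44 + 44 + 44 + 44 + 44 + 44 + 44 + 0 = 660

660


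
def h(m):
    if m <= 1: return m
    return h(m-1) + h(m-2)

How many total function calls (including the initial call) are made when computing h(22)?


Let C(n) = total calls for h(n)
C(0) = 1, C(1) = 1
C(2) = 1 + C(1) + C(0) = 1 + 1 + 1 = 3
C(3) = 1 + C(2) + C(1) = 1 + 3 + 1 = 5
C(4) = 1 + C(3) + C(2) = 1 + 5 + 3 = 9
C(5) = 1 + C(4) + C(3) = 1 + 9 + 5 = 15
C(6) = 1 + C(5) + C(4) = 1 + 15 + 9 = 25
C(7) = 1 + C(6) + C(5) = 1 + 25 + 15 = 41
C(8) = 1 + C(7) + C(6) = 1 + 41 + 25 = 67
C(9) = 1 + C(8) + C(7) = 1 + 67 + 41 = 109
C(10) = 1 + C(9) + C(8) = 1 + 109 + 67 = 177
C(11) = 1 + C(10) + C(9) = 1 + 177 + 109 = 287
C(12) = 1 + C(11) + C(10) = 1 + 287 + 177 = 465
C(13) = 1 + C(12) + C(11) = 1 + 465 + 287 = 753
C(14) = 1 + C(13) + C(12) = 1 + 753 + 465 = 1219
C(15) = 1 + C(14) + C(13) = 1 + 1219 + 753 = 1973
C(16) = 1 + C(15) + C(14) = 1 + 1973 + 1219 = 3193
C(17) = 1 + C(16) + C(15) = 1 + 3193 + 1973 = 5167
C(18) = 1 + C(17) + C(16) = 1 + 5167 + 3193 = 8361
C(19) = 1 + C(18) + C(17) = 1 + 8361 + 5167 = 13529
C(20) = 1 + C(19) + C(18) = 1 + 13529 + 8361 = 21891
C(21) = 1 + C(20) + C(19) = 1 + 21891 + 13529 = 35421
C(22) = 1 + C(21) + C(20) = 1 + 35421 + 21891 = 57313

57313


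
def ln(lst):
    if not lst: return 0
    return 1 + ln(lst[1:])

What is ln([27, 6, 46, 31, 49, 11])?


ln([27, 6, 46, 31, 49, 11]) = 1 + ln([6, 46, 31, 49, 11])
ln([6, 46, 31, 49, 11]) = 1 + ln([46, 31, 49, 11])
ln([46, 31, 49, 11]) = 1 + ln([31, 49, 11])
ln([31, 49, 11]) = 1 + ln([49, 11])
ln([49, 11]) = 1 + ln([11])
ln([11]) = 1 + ln([])
ln([]) = 0  (base case)
Unwinding: 1 + 1 + 1 + 1 + 1 + 1 + 0 = 6

6


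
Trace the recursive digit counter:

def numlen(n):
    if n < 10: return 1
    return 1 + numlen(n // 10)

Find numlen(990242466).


numlen(990242466) = 1 + numlen(99024246)
numlen(99024246) = 1 + numlen(9902424)
numlen(9902424) = 1 + numlen(990242)
numlen(990242) = 1 + numlen(99024)
numlen(99024) = 1 + numlen(9902)
numlen(9902) = 1 + numlen(990)
numlen(990) = 1 + numlen(99)
numlen(99) = 1 + numlen(9)
numlen(9) = 1  (base case: 9 < 10)
Unwinding: 1 + 1 + 1 + 1 + 1 + 1 + 1 + 1 + 1 = 9

9


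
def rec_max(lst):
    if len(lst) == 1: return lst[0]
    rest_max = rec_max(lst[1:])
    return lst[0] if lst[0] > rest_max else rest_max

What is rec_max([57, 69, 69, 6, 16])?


rec_max([57, 69, 69, 6, 16]): compare 57 with rec_max([69, 69, 6, 16])
rec_max([69, 69, 6, 16]): compare 69 with rec_max([69, 6, 16])
rec_max([69, 6, 16]): compare 69 with rec_max([6, 16])
rec_max([6, 16]): compare 6 with rec_max([16])
rec_max([16]) = 16  (base case)
Compare 6 with 16 -> 16
Compare 69 with 16 -> 69
Compare 69 with 69 -> 69
Compare 57 with 69 -> 69

69


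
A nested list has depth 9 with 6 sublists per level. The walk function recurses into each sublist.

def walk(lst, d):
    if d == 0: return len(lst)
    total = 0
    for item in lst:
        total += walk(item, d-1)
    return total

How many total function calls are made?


At depth 0 (root): 1 call
At depth 1: each of 1 parents calls walk on 6 children = 6 calls
At depth 2: each of 6 parents calls walk on 6 children = 36 calls
At depth 3: each of 36 parents calls walk on 6 children = 216 calls
At depth 4: each of 216 parents calls walk on 6 children = 1296 calls
At depth 5: each of 1296 parents calls walk on 6 children = 7776 calls
At depth 6: each of 7776 parents calls walk on 6 children = 46656 calls
At depth 7: each of 46656 parents calls walk on 6 children = 279936 calls
At depth 8: each of 279936 parents calls walk on 6 children = 1679616 calls
At depth 9: each of 1679616 parents calls walk on 6 children = 10077696 calls
Total: 1 + 6 + 36 + 216 + 1296 + 7776 + 46656 + 279936 + 1679616 + 10077696 = 12093235

12093235


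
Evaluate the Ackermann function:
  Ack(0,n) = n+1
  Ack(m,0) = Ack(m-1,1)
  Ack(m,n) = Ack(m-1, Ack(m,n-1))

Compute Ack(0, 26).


Ack(0, 26) = 27
Result: Ack(0, 26) = 27

27


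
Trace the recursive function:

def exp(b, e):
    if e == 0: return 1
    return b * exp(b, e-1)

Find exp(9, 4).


exp(9, 4)
= 9 * exp(9, 3)
= 9 * 9 * exp(9, 2)
= 9 * 9 * 9 * exp(9, 1)
= 9 * 9 * 9 * 9 * exp(9, 0)
= 9 * 9 * 9 * 9 * 1
= 6561

6561


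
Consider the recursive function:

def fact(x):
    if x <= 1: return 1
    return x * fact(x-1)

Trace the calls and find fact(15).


fact(15)
= 15 * fact(14)
= 15 * 14 * fact(13)
= 15 * 14 * 13 * fact(12)
= 15 * 14 * 13 * 12 * fact(11)
= 15 * 14 * 13 * 12 * 11 * fact(10)
= 15 * 14 * 13 * 12 * 11 * 10 * fact(9)
= 15 * 14 * 13 * 12 * 11 * 10 * 9 * fact(8)
= 15 * 14 * 13 * 12 * 11 * 10 * 9 * 8 * fact(7)
= 15 * 14 * 13 * 12 * 11 * 10 * 9 * 8 * 7 * fact(6)
= 15 * 14 * 13 * 12 * 11 * 10 * 9 * 8 * 7 * 6 * fact(5)
= 15 * 14 * 13 * 12 * 11 * 10 * 9 * 8 * 7 * 6 * 5 * fact(4)
= 15 * 14 * 13 * 12 * 11 * 10 * 9 * 8 * 7 * 6 * 5 * 4 * fact(3)
= 15 * 14 * 13 * 12 * 11 * 10 * 9 * 8 * 7 * 6 * 5 * 4 * 3 * fact(2)
= 15 * 14 * 13 * 12 * 11 * 10 * 9 * 8 * 7 * 6 * 5 * 4 * 3 * 2 * fact(1)
= 15 * 14 * 13 * 12 * 11 * 10 * 9 * 8 * 7 * 6 * 5 * 4 * 3 * 2 * 1
= 1307674368000

1307674368000


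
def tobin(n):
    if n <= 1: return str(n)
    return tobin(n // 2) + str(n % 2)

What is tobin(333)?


tobin(333) = tobin(166) + '1'
tobin(166) = tobin(83) + '0'
tobin(83) = tobin(41) + '1'
tobin(41) = tobin(20) + '1'
tobin(20) = tobin(10) + '0'
tobin(10) = tobin(5) + '0'
tobin(5) = tobin(2) + '1'
tobin(2) = tobin(1) + '0'
tobin(1) = '1'  (base case)
Concatenating: '1' + '0' + '1' + '0' + '0' + '1' + '1' + '0' + '1' = '101001101'

101001101


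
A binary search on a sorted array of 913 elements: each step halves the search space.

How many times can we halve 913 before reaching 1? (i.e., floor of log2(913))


913 / 2 = 456
456 / 2 = 228
228 / 2 = 114
114 / 2 = 57
57 / 2 = 28
28 / 2 = 14
14 / 2 = 7
7 / 2 = 3
3 / 2 = 1
Reached 1 after 9 halvings

9


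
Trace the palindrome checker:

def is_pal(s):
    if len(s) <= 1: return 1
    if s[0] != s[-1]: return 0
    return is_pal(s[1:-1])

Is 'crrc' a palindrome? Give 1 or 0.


is_pal('crrc'): s[0]='c' == s[-1]='c' -> check is_pal('rr')
is_pal('rr'): s[0]='r' == s[-1]='r' -> check is_pal('')
is_pal(''): len <= 1 -> return 1  (base case)
Result: 1 (palindrome)

1


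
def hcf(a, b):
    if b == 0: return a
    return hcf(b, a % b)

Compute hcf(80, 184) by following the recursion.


hcf(80, 184) = hcf(184, 80)
hcf(184, 80) = hcf(80, 24)
hcf(80, 24) = hcf(24, 8)
hcf(24, 8) = hcf(8, 0)
hcf(8, 0) = 8  (base case)

8


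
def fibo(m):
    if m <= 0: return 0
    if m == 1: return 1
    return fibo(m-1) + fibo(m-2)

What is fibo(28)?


Computing fibo(28) bottom-up:
fibo(0) = 0
fibo(1) = 1
fibo(2) = fibo(1) + fibo(0) = 1 + 0 = 1
fibo(3) = fibo(2) + fibo(1) = 1 + 1 = 2
fibo(4) = fibo(3) + fibo(2) = 2 + 1 = 3
fibo(5) = fibo(4) + fibo(3) = 3 + 2 = 5
fibo(6) = fibo(5) + fibo(4) = 5 + 3 = 8
fibo(7) = fibo(6) + fibo(5) = 8 + 5 = 13
fibo(8) = fibo(7) + fibo(6) = 13 + 8 = 21
fibo(9) = fibo(8) + fibo(7) = 21 + 13 = 34
fibo(10) = fibo(9) + fibo(8) = 34 + 21 = 55
fibo(11) = fibo(10) + fibo(9) = 55 + 34 = 89
fibo(12) = fibo(11) + fibo(10) = 89 + 55 = 144
fibo(13) = fibo(12) + fibo(11) = 144 + 89 = 233
fibo(14) = fibo(13) + fibo(12) = 233 + 144 = 377
fibo(15) = fibo(14) + fibo(13) = 377 + 233 = 610
fibo(16) = fibo(15) + fibo(14) = 610 + 377 = 987
fibo(17) = fibo(16) + fibo(15) = 987 + 610 = 1597
fibo(18) = fibo(17) + fibo(16) = 1597 + 987 = 2584
fibo(19) = fibo(18) + fibo(17) = 2584 + 1597 = 4181
fibo(20) = fibo(19) + fibo(18) = 4181 + 2584 = 6765
fibo(21) = fibo(20) + fibo(19) = 6765 + 4181 = 10946
fibo(22) = fibo(21) + fibo(20) = 10946 + 6765 = 17711
fibo(23) = fibo(22) + fibo(21) = 17711 + 10946 = 28657
fibo(24) = fibo(23) + fibo(22) = 28657 + 17711 = 46368
fibo(25) = fibo(24) + fibo(23) = 46368 + 28657 = 75025
fibo(26) = fibo(25) + fibo(24) = 75025 + 46368 = 121393
fibo(27) = fibo(26) + fibo(25) = 121393 + 75025 = 196418
fibo(28) = fibo(27) + fibo(26) = 196418 + 121393 = 317811

317811


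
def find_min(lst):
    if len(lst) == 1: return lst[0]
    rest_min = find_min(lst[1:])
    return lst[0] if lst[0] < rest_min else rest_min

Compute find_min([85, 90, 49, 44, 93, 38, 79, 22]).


find_min([85, 90, 49, 44, 93, 38, 79, 22]): compare 85 with find_min([90, 49, 44, 93, 38, 79, 22])
find_min([90, 49, 44, 93, 38, 79, 22]): compare 90 with find_min([49, 44, 93, 38, 79, 22])
find_min([49, 44, 93, 38, 79, 22]): compare 49 with find_min([44, 93, 38, 79, 22])
find_min([44, 93, 38, 79, 22]): compare 44 with find_min([93, 38, 79, 22])
find_min([93, 38, 79, 22]): compare 93 with find_min([38, 79, 22])
find_min([38, 79, 22]): compare 38 with find_min([79, 22])
find_min([79, 22]): compare 79 with find_min([22])
find_min([22]) = 22  (base case)
Compare 79 with 22 -> 22
Compare 38 with 22 -> 22
Compare 93 with 22 -> 22
Compare 44 with 22 -> 22
Compare 49 with 22 -> 22
Compare 90 with 22 -> 22
Compare 85 with 22 -> 22

22


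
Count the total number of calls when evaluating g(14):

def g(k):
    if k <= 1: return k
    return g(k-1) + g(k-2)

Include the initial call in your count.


Let C(n) = total calls for g(n)
C(0) = 1, C(1) = 1
C(2) = 1 + C(1) + C(0) = 1 + 1 + 1 = 3
C(3) = 1 + C(2) + C(1) = 1 + 3 + 1 = 5
C(4) = 1 + C(3) + C(2) = 1 + 5 + 3 = 9
C(5) = 1 + C(4) + C(3) = 1 + 9 + 5 = 15
C(6) = 1 + C(5) + C(4) = 1 + 15 + 9 = 25
C(7) = 1 + C(6) + C(5) = 1 + 25 + 15 = 41
C(8) = 1 + C(7) + C(6) = 1 + 41 + 25 = 67
C(9) = 1 + C(8) + C(7) = 1 + 67 + 41 = 109
C(10) = 1 + C(9) + C(8) = 1 + 109 + 67 = 177
C(11) = 1 + C(10) + C(9) = 1 + 177 + 109 = 287
C(12) = 1 + C(11) + C(10) = 1 + 287 + 177 = 465
C(13) = 1 + C(12) + C(11) = 1 + 465 + 287 = 753
C(14) = 1 + C(13) + C(12) = 1 + 753 + 465 = 1219

1219


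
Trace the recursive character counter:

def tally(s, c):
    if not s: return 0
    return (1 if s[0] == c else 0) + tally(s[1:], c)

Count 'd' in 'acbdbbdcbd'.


s[0]='a' != 'd' -> 0
s[0]='c' != 'd' -> 0
s[0]='b' != 'd' -> 0
s[0]='d' == 'd' -> 1
s[0]='b' != 'd' -> 0
s[0]='b' != 'd' -> 0
s[0]='d' == 'd' -> 1
s[0]='c' != 'd' -> 0
s[0]='b' != 'd' -> 0
s[0]='d' == 'd' -> 1
Sum: 0 + 0 + 0 + 1 + 0 + 0 + 1 + 0 + 0 + 1 = 3

3


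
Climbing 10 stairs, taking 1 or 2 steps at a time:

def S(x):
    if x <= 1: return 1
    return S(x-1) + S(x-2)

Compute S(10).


Building up from base cases:
S(0) = 1
S(1) = 1
S(2) = S(1) + S(0) = 1 + 1 = 2
S(3) = S(2) + S(1) = 2 + 1 = 3
S(4) = S(3) + S(2) = 3 + 2 = 5
S(5) = S(4) + S(3) = 5 + 3 = 8
S(6) = S(5) + S(4) = 8 + 5 = 13
S(7) = S(6) + S(5) = 13 + 8 = 21
S(8) = S(7) + S(6) = 21 + 13 = 34
S(9) = S(8) + S(7) = 34 + 21 = 55
S(10) = S(9) + S(8) = 55 + 34 = 89

89


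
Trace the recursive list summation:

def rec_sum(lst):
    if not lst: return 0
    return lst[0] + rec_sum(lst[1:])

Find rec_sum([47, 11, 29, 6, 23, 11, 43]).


rec_sum([47, 11, 29, 6, 23, 11, 43]) = 47 + rec_sum([11, 29, 6, 23, 11, 43])
rec_sum([11, 29, 6, 23, 11, 43]) = 11 + rec_sum([29, 6, 23, 11, 43])
rec_sum([29, 6, 23, 11, 43]) = 29 + rec_sum([6, 23, 11, 43])
rec_sum([6, 23, 11, 43]) = 6 + rec_sum([23, 11, 43])
rec_sum([23, 11, 43]) = 23 + rec_sum([11, 43])
rec_sum([11, 43]) = 11 + rec_sum([43])
rec_sum([43]) = 43 + rec_sum([])
rec_sum([]) = 0  (base case)
Total: 47 + 11 + 29 + 6 + 23 + 11 + 43 + 0 = 170

170


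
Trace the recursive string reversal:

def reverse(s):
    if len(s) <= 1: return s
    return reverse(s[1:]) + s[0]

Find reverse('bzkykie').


reverse('bzkykie') = reverse('zkykie') + 'b'
reverse('zkykie') = reverse('kykie') + 'z'
reverse('kykie') = reverse('ykie') + 'k'
reverse('ykie') = reverse('kie') + 'y'
reverse('kie') = reverse('ie') + 'k'
reverse('ie') = reverse('e') + 'i'
reverse('e') = 'e'  (base case)
Concatenating: 'e' + 'i' + 'k' + 'y' + 'k' + 'z' + 'b' = 'eikykzb'

eikykzb


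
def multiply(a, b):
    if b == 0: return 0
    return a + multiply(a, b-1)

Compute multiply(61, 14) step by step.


multiply(61, 14) = 61 + multiply(61, 13)
multiply(61, 13) = 61 + multiply(61, 12)
multiply(61, 12) = 61 + multiply(61, 11)
multiply(61, 11) = 61 + multiply(61, 10)
multiply(61, 10) = 61 + multiply(61, 9)
multiply(61, 9) = 61 + multiply(61, 8)
multiply(61, 8) = 61 + multiply(61, 7)
multiply(61, 7) = 61 + multiply(61, 6)
multiply(61, 6) = 61 + multiply(61, 5)
multiply(61, 5) = 61 + multiply(61, 4)
multiply(61, 4) = 61 + multiply(61, 3)
multiply(61, 3) = 61 + multiply(61, 2)
multiply(61, 2) = 61 + multiply(61, 1)
multiply(61, 1) = 61 + multiply(61, 0)
multiply(61, 0) = 0  (base case)
Total: 61 + 61 + 61 + 61 + 61 + 61 + 61 + 61 + 61 + 61 + 61 + 61 + 61 + 61 + 0 = 854

854


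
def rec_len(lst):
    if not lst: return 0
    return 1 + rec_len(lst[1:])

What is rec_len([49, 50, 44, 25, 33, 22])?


rec_len([49, 50, 44, 25, 33, 22]) = 1 + rec_len([50, 44, 25, 33, 22])
rec_len([50, 44, 25, 33, 22]) = 1 + rec_len([44, 25, 33, 22])
rec_len([44, 25, 33, 22]) = 1 + rec_len([25, 33, 22])
rec_len([25, 33, 22]) = 1 + rec_len([33, 22])
rec_len([33, 22]) = 1 + rec_len([22])
rec_len([22]) = 1 + rec_len([])
rec_len([]) = 0  (base case)
Unwinding: 1 + 1 + 1 + 1 + 1 + 1 + 0 = 6

6


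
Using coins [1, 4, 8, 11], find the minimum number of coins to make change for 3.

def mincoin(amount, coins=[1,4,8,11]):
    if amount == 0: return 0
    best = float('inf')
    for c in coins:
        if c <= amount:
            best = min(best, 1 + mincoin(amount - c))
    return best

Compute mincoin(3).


Building up with DP:
mincoin(0) = 0
mincoin(1) = min(1+mincoin(0)=1+0=1) = 1
mincoin(2) = min(1+mincoin(1)=1+1=2) = 2
mincoin(3) = min(1+mincoin(2)=1+2=3) = 3

3


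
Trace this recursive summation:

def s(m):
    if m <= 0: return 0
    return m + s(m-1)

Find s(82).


s(82)
= 82 + 81 + 80 + 79 + 78 + 77 + 76 + 75 + 74 + 73 + 72 + 71 + 70 + 69 + 68 + 67 + 66 + 65 + 64 + 63 + 62 + 61 + 60 + 59 + 58 + 57 + 56 + 55 + 54 + 53 + 52 + 51 + 50 + 49 + 48 + 47 + 46 + 45 + 44 + 43 + 42 + 41 + 40 + 39 + 38 + 37 + 36 + 35 + 34 + 33 + 32 + 31 + 30 + 29 + 28 + 27 + 26 + 25 + 24 + 23 + 22 + 21 + 20 + 19 + 18 + 17 + 16 + 15 + 14 + 13 + 12 + 11 + 10 + 9 + 8 + 7 + 6 + 5 + 4 + 3 + 2 + 1 + s(0)
= 82 + 81 + 80 + 79 + 78 + 77 + 76 + 75 + 74 + 73 + 72 + 71 + 70 + 69 + 68 + 67 + 66 + 65 + 64 + 63 + 62 + 61 + 60 + 59 + 58 + 57 + 56 + 55 + 54 + 53 + 52 + 51 + 50 + 49 + 48 + 47 + 46 + 45 + 44 + 43 + 42 + 41 + 40 + 39 + 38 + 37 + 36 + 35 + 34 + 33 + 32 + 31 + 30 + 29 + 28 + 27 + 26 + 25 + 24 + 23 + 22 + 21 + 20 + 19 + 18 + 17 + 16 + 15 + 14 + 13 + 12 + 11 + 10 + 9 + 8 + 7 + 6 + 5 + 4 + 3 + 2 + 1 + 0
= 3403

3403


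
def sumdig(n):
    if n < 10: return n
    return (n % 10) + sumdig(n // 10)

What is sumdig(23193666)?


sumdig(23193666) = 6 + sumdig(2319366)
sumdig(2319366) = 6 + sumdig(231936)
sumdig(231936) = 6 + sumdig(23193)
sumdig(23193) = 3 + sumdig(2319)
sumdig(2319) = 9 + sumdig(231)
sumdig(231) = 1 + sumdig(23)
sumdig(23) = 3 + sumdig(2)
sumdig(2) = 2  (base case)
Total: 6 + 6 + 6 + 3 + 9 + 1 + 3 + 2 = 36

36


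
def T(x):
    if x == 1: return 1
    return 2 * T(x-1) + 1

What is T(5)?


T(5) = 2 * T(4) + 1
T(4) = 2 * T(3) + 1
T(3) = 2 * T(2) + 1
T(2) = 2 * T(1) + 1
T(1) = 1  (base case)
T(2) = 2 * 1 + 1 = 3
T(3) = 2 * 3 + 1 = 7
T(4) = 2 * 7 + 1 = 15
T(5) = 2 * 15 + 1 = 31

31


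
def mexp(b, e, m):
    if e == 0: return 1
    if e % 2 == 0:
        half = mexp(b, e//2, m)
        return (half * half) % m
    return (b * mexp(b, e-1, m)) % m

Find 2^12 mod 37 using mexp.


mexp(2, 12, 37): e is even, compute mexp(2, 6, 37)
  mexp(2, 6, 37): e is even, compute mexp(2, 3, 37)
    mexp(2, 3, 37): e is odd, compute mexp(2, 2, 37)
      mexp(2, 2, 37): e is even, compute mexp(2, 1, 37)
        mexp(2, 1, 37): e is odd, compute mexp(2, 0, 37)
          mexp(2, 0, 37) = 1
        (2 * 1) % 37 = 2
      half=2, (2*2) % 37 = 4
    (2 * 4) % 37 = 8
  half=8, (8*8) % 37 = 27
half=27, (27*27) % 37 = 26

26


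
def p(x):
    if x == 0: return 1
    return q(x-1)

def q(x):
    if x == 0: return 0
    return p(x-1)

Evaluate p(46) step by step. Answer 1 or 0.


p(46) = q(45)
q(45) = p(44)
p(44) = q(43)
q(43) = p(42)
p(42) = q(41)
q(41) = p(40)
p(40) = q(39)
q(39) = p(38)
p(38) = q(37)
q(37) = p(36)
p(36) = q(35)
q(35) = p(34)
p(34) = q(33)
q(33) = p(32)
p(32) = q(31)
q(31) = p(30)
p(30) = q(29)
q(29) = p(28)
p(28) = q(27)
q(27) = p(26)
p(26) = q(25)
q(25) = p(24)
p(24) = q(23)
q(23) = p(22)
p(22) = q(21)
q(21) = p(20)
p(20) = q(19)
q(19) = p(18)
p(18) = q(17)
q(17) = p(16)
p(16) = q(15)
q(15) = p(14)
p(14) = q(13)
q(13) = p(12)
p(12) = q(11)
q(11) = p(10)
p(10) = q(9)
q(9) = p(8)
p(8) = q(7)
q(7) = p(6)
p(6) = q(5)
q(5) = p(4)
p(4) = q(3)
q(3) = p(2)
p(2) = q(1)
q(1) = p(0)
p(0) = 1  (base case)
Result: 1

1


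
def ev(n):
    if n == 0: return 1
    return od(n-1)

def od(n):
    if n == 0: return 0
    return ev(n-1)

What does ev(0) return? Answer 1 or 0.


ev(0) = 1  (base case)
Result: 1

1


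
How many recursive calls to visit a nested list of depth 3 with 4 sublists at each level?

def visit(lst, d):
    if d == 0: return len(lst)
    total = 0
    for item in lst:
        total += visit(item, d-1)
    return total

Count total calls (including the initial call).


At depth 0 (root): 1 call
At depth 1: each of 1 parents calls visit on 4 children = 4 calls
At depth 2: each of 4 parents calls visit on 4 children = 16 calls
At depth 3: each of 16 parents calls visit on 4 children = 64 calls
Total: 1 + 4 + 16 + 64 = 85

85


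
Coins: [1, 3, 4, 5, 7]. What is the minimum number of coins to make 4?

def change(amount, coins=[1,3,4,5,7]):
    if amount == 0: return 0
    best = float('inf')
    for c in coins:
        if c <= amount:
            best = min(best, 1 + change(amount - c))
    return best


Building up with DP:
change(0) = 0
change(1) = min(1+change(0)=1+0=1) = 1
change(2) = min(1+change(1)=1+1=2) = 2
change(3) = min(1+change(2)=1+2=3, 1+change(0)=1+0=1) = 1
change(4) = min(1+change(3)=1+1=2, 1+change(1)=1+1=2, 1+change(0)=1+0=1) = 1

1


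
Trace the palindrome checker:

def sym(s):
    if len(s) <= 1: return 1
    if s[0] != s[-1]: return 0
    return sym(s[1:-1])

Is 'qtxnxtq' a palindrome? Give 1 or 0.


sym('qtxnxtq'): s[0]='q' == s[-1]='q' -> check sym('txnxt')
sym('txnxt'): s[0]='t' == s[-1]='t' -> check sym('xnx')
sym('xnx'): s[0]='x' == s[-1]='x' -> check sym('n')
sym('n'): len <= 1 -> return 1  (base case)
Result: 1 (palindrome)

1


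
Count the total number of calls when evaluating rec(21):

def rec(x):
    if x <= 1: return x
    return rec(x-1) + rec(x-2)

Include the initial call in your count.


Let C(n) = total calls for rec(n)
C(0) = 1, C(1) = 1
C(2) = 1 + C(1) + C(0) = 1 + 1 + 1 = 3
C(3) = 1 + C(2) + C(1) = 1 + 3 + 1 = 5
C(4) = 1 + C(3) + C(2) = 1 + 5 + 3 = 9
C(5) = 1 + C(4) + C(3) = 1 + 9 + 5 = 15
C(6) = 1 + C(5) + C(4) = 1 + 15 + 9 = 25
C(7) = 1 + C(6) + C(5) = 1 + 25 + 15 = 41
C(8) = 1 + C(7) + C(6) = 1 + 41 + 25 = 67
C(9) = 1 + C(8) + C(7) = 1 + 67 + 41 = 109
C(10) = 1 + C(9) + C(8) = 1 + 109 + 67 = 177
C(11) = 1 + C(10) + C(9) = 1 + 177 + 109 = 287
C(12) = 1 + C(11) + C(10) = 1 + 287 + 177 = 465
C(13) = 1 + C(12) + C(11) = 1 + 465 + 287 = 753
C(14) = 1 + C(13) + C(12) = 1 + 753 + 465 = 1219
C(15) = 1 + C(14) + C(13) = 1 + 1219 + 753 = 1973
C(16) = 1 + C(15) + C(14) = 1 + 1973 + 1219 = 3193
C(17) = 1 + C(16) + C(15) = 1 + 3193 + 1973 = 5167
C(18) = 1 + C(17) + C(16) = 1 + 5167 + 3193 = 8361
C(19) = 1 + C(18) + C(17) = 1 + 8361 + 5167 = 13529
C(20) = 1 + C(19) + C(18) = 1 + 13529 + 8361 = 21891
C(21) = 1 + C(20) + C(19) = 1 + 21891 + 13529 = 35421

35421


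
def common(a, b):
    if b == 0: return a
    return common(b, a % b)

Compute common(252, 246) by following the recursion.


common(252, 246) = common(246, 6)
common(246, 6) = common(6, 0)
common(6, 0) = 6  (base case)

6


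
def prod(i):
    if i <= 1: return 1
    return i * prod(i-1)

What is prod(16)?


prod(16)
= 16 * prod(15)
= 16 * 15 * prod(14)
= 16 * 15 * 14 * prod(13)
= 16 * 15 * 14 * 13 * prod(12)
= 16 * 15 * 14 * 13 * 12 * prod(11)
= 16 * 15 * 14 * 13 * 12 * 11 * prod(10)
= 16 * 15 * 14 * 13 * 12 * 11 * 10 * prod(9)
= 16 * 15 * 14 * 13 * 12 * 11 * 10 * 9 * prod(8)
= 16 * 15 * 14 * 13 * 12 * 11 * 10 * 9 * 8 * prod(7)
= 16 * 15 * 14 * 13 * 12 * 11 * 10 * 9 * 8 * 7 * prod(6)
= 16 * 15 * 14 * 13 * 12 * 11 * 10 * 9 * 8 * 7 * 6 * prod(5)
= 16 * 15 * 14 * 13 * 12 * 11 * 10 * 9 * 8 * 7 * 6 * 5 * prod(4)
= 16 * 15 * 14 * 13 * 12 * 11 * 10 * 9 * 8 * 7 * 6 * 5 * 4 * prod(3)
= 16 * 15 * 14 * 13 * 12 * 11 * 10 * 9 * 8 * 7 * 6 * 5 * 4 * 3 * prod(2)
= 16 * 15 * 14 * 13 * 12 * 11 * 10 * 9 * 8 * 7 * 6 * 5 * 4 * 3 * 2 * prod(1)
= 16 * 15 * 14 * 13 * 12 * 11 * 10 * 9 * 8 * 7 * 6 * 5 * 4 * 3 * 2 * 1
= 20922789888000

20922789888000


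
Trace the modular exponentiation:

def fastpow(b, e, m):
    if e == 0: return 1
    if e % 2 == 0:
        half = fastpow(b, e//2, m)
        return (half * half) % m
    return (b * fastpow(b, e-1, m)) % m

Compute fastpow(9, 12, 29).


fastpow(9, 12, 29): e is even, compute fastpow(9, 6, 29)
  fastpow(9, 6, 29): e is even, compute fastpow(9, 3, 29)
    fastpow(9, 3, 29): e is odd, compute fastpow(9, 2, 29)
      fastpow(9, 2, 29): e is even, compute fastpow(9, 1, 29)
        fastpow(9, 1, 29): e is odd, compute fastpow(9, 0, 29)
          fastpow(9, 0, 29) = 1
        (9 * 1) % 29 = 9
      half=9, (9*9) % 29 = 23
    (9 * 23) % 29 = 4
  half=4, (4*4) % 29 = 16
half=16, (16*16) % 29 = 24

24


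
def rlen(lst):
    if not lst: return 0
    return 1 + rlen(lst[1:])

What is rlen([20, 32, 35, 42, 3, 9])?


rlen([20, 32, 35, 42, 3, 9]) = 1 + rlen([32, 35, 42, 3, 9])
rlen([32, 35, 42, 3, 9]) = 1 + rlen([35, 42, 3, 9])
rlen([35, 42, 3, 9]) = 1 + rlen([42, 3, 9])
rlen([42, 3, 9]) = 1 + rlen([3, 9])
rlen([3, 9]) = 1 + rlen([9])
rlen([9]) = 1 + rlen([])
rlen([]) = 0  (base case)
Unwinding: 1 + 1 + 1 + 1 + 1 + 1 + 0 = 6

6


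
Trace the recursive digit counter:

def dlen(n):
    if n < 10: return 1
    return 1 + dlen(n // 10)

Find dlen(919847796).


dlen(919847796) = 1 + dlen(91984779)
dlen(91984779) = 1 + dlen(9198477)
dlen(9198477) = 1 + dlen(919847)
dlen(919847) = 1 + dlen(91984)
dlen(91984) = 1 + dlen(9198)
dlen(9198) = 1 + dlen(919)
dlen(919) = 1 + dlen(91)
dlen(91) = 1 + dlen(9)
dlen(9) = 1  (base case: 9 < 10)
Unwinding: 1 + 1 + 1 + 1 + 1 + 1 + 1 + 1 + 1 = 9

9


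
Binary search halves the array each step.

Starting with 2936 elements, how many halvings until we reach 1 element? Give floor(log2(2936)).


2936 / 2 = 1468
1468 / 2 = 734
734 / 2 = 367
367 / 2 = 183
183 / 2 = 91
91 / 2 = 45
45 / 2 = 22
22 / 2 = 11
11 / 2 = 5
5 / 2 = 2
2 / 2 = 1
Reached 1 after 11 halvings

11


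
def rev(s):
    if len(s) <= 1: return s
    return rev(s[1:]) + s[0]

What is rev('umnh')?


rev('umnh') = rev('mnh') + 'u'
rev('mnh') = rev('nh') + 'm'
rev('nh') = rev('h') + 'n'
rev('h') = 'h'  (base case)
Concatenating: 'h' + 'n' + 'm' + 'u' = 'hnmu'

hnmu


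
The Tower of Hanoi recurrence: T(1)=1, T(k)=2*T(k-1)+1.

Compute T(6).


T(6) = 2 * T(5) + 1
T(5) = 2 * T(4) + 1
T(4) = 2 * T(3) + 1
T(3) = 2 * T(2) + 1
T(2) = 2 * T(1) + 1
T(1) = 1  (base case)
T(2) = 2 * 1 + 1 = 3
T(3) = 2 * 3 + 1 = 7
T(4) = 2 * 7 + 1 = 15
T(5) = 2 * 15 + 1 = 31
T(6) = 2 * 31 + 1 = 63

63


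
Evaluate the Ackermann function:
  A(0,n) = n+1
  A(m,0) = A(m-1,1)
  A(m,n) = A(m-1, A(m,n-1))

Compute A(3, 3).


A(3, 3) = A(2, A(3, 2))
  A(3, 2) = A(2, A(3, 1))
    A(3, 1) = A(2, A(3, 0))
      A(3, 0) = A(2, 1)
        A(2, 1) = A(1, A(2, 0))
          A(2, 0) = A(1, 1)
          A(1, 1) = A(0, A(1, 0))
          A(1, 0) = A(0, 1)
          A(0, 1) = 2
            = A(0, 2)
          A(0, 2) = 3
          = A(1, 3)
          A(1, 3) = A(0, A(1, 2))
          A(1, 2) = A(0, A(1, 1))
          A(1, 1) = A(0, A(1, 0))
          A(1, 0) = A(0, 1)
          A(0, 1) = 2
            = A(0, 2)
          A(0, 2) = 3
            = A(0, 3)
          A(0, 3) = 4
            = A(0, 4)
          A(0, 4) = 5
      = A(2, 5)
      A(2, 5) = A(1, A(2, 4))
... (trace truncated)
Result: A(3, 3) = 61

61


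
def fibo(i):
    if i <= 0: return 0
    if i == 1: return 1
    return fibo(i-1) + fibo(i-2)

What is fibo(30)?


Computing fibo(30) bottom-up:
fibo(0) = 0
fibo(1) = 1
fibo(2) = fibo(1) + fibo(0) = 1 + 0 = 1
fibo(3) = fibo(2) + fibo(1) = 1 + 1 = 2
fibo(4) = fibo(3) + fibo(2) = 2 + 1 = 3
fibo(5) = fibo(4) + fibo(3) = 3 + 2 = 5
fibo(6) = fibo(5) + fibo(4) = 5 + 3 = 8
fibo(7) = fibo(6) + fibo(5) = 8 + 5 = 13
fibo(8) = fibo(7) + fibo(6) = 13 + 8 = 21
fibo(9) = fibo(8) + fibo(7) = 21 + 13 = 34
fibo(10) = fibo(9) + fibo(8) = 34 + 21 = 55
fibo(11) = fibo(10) + fibo(9) = 55 + 34 = 89
fibo(12) = fibo(11) + fibo(10) = 89 + 55 = 144
fibo(13) = fibo(12) + fibo(11) = 144 + 89 = 233
fibo(14) = fibo(13) + fibo(12) = 233 + 144 = 377
fibo(15) = fibo(14) + fibo(13) = 377 + 233 = 610
fibo(16) = fibo(15) + fibo(14) = 610 + 377 = 987
fibo(17) = fibo(16) + fibo(15) = 987 + 610 = 1597
fibo(18) = fibo(17) + fibo(16) = 1597 + 987 = 2584
fibo(19) = fibo(18) + fibo(17) = 2584 + 1597 = 4181
fibo(20) = fibo(19) + fibo(18) = 4181 + 2584 = 6765
fibo(21) = fibo(20) + fibo(19) = 6765 + 4181 = 10946
fibo(22) = fibo(21) + fibo(20) = 10946 + 6765 = 17711
fibo(23) = fibo(22) + fibo(21) = 17711 + 10946 = 28657
fibo(24) = fibo(23) + fibo(22) = 28657 + 17711 = 46368
fibo(25) = fibo(24) + fibo(23) = 46368 + 28657 = 75025
fibo(26) = fibo(25) + fibo(24) = 75025 + 46368 = 121393
fibo(27) = fibo(26) + fibo(25) = 121393 + 75025 = 196418
fibo(28) = fibo(27) + fibo(26) = 196418 + 121393 = 317811
fibo(29) = fibo(28) + fibo(27) = 317811 + 196418 = 514229
fibo(30) = fibo(29) + fibo(28) = 514229 + 317811 = 832040

832040


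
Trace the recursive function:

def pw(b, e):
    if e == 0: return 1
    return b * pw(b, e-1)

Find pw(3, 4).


pw(3, 4)
= 3 * pw(3, 3)
= 3 * 3 * pw(3, 2)
= 3 * 3 * 3 * pw(3, 1)
= 3 * 3 * 3 * 3 * pw(3, 0)
= 3 * 3 * 3 * 3 * 1
= 81

81


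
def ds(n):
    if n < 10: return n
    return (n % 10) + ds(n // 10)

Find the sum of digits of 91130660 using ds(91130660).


ds(91130660) = 0 + ds(9113066)
ds(9113066) = 6 + ds(911306)
ds(911306) = 6 + ds(91130)
ds(91130) = 0 + ds(9113)
ds(9113) = 3 + ds(911)
ds(911) = 1 + ds(91)
ds(91) = 1 + ds(9)
ds(9) = 9  (base case)
Total: 0 + 6 + 6 + 0 + 3 + 1 + 1 + 9 = 26

26


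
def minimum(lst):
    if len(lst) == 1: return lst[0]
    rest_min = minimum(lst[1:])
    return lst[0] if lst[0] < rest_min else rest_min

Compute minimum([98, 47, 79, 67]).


minimum([98, 47, 79, 67]): compare 98 with minimum([47, 79, 67])
minimum([47, 79, 67]): compare 47 with minimum([79, 67])
minimum([79, 67]): compare 79 with minimum([67])
minimum([67]) = 67  (base case)
Compare 79 with 67 -> 67
Compare 47 with 67 -> 47
Compare 98 with 47 -> 47

47


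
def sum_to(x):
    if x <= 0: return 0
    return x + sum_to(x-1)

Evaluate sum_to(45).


sum_to(45)
= 45 + 44 + 43 + 42 + 41 + 40 + 39 + 38 + 37 + 36 + 35 + 34 + 33 + 32 + 31 + 30 + 29 + 28 + 27 + 26 + 25 + 24 + 23 + 22 + 21 + 20 + 19 + 18 + 17 + 16 + 15 + 14 + 13 + 12 + 11 + 10 + 9 + 8 + 7 + 6 + 5 + 4 + 3 + 2 + 1 + sum_to(0)
= 45 + 44 + 43 + 42 + 41 + 40 + 39 + 38 + 37 + 36 + 35 + 34 + 33 + 32 + 31 + 30 + 29 + 28 + 27 + 26 + 25 + 24 + 23 + 22 + 21 + 20 + 19 + 18 + 17 + 16 + 15 + 14 + 13 + 12 + 11 + 10 + 9 + 8 + 7 + 6 + 5 + 4 + 3 + 2 + 1 + 0
= 1035

1035


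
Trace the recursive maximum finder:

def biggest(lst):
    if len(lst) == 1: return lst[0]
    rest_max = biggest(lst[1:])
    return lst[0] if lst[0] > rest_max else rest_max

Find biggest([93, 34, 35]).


biggest([93, 34, 35]): compare 93 with biggest([34, 35])
biggest([34, 35]): compare 34 with biggest([35])
biggest([35]) = 35  (base case)
Compare 34 with 35 -> 35
Compare 93 with 35 -> 93

93


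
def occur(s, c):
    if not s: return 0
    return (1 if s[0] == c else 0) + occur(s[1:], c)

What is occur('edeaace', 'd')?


s[0]='e' != 'd' -> 0
s[0]='d' == 'd' -> 1
s[0]='e' != 'd' -> 0
s[0]='a' != 'd' -> 0
s[0]='a' != 'd' -> 0
s[0]='c' != 'd' -> 0
s[0]='e' != 'd' -> 0
Sum: 0 + 1 + 0 + 0 + 0 + 0 + 0 = 1

1


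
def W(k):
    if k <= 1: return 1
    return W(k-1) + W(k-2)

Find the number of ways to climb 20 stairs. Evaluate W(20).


Building up from base cases:
W(0) = 1
W(1) = 1
W(2) = W(1) + W(0) = 1 + 1 = 2
W(3) = W(2) + W(1) = 2 + 1 = 3
W(4) = W(3) + W(2) = 3 + 2 = 5
W(5) = W(4) + W(3) = 5 + 3 = 8
W(6) = W(5) + W(4) = 8 + 5 = 13
W(7) = W(6) + W(5) = 13 + 8 = 21
W(8) = W(7) + W(6) = 21 + 13 = 34
W(9) = W(8) + W(7) = 34 + 21 = 55
W(10) = W(9) + W(8) = 55 + 34 = 89
W(11) = W(10) + W(9) = 89 + 55 = 144
W(12) = W(11) + W(10) = 144 + 89 = 233
W(13) = W(12) + W(11) = 233 + 144 = 377
W(14) = W(13) + W(12) = 377 + 233 = 610
W(15) = W(14) + W(13) = 610 + 377 = 987
W(16) = W(15) + W(14) = 987 + 610 = 1597
W(17) = W(16) + W(15) = 1597 + 987 = 2584
W(18) = W(17) + W(16) = 2584 + 1597 = 4181
W(19) = W(18) + W(17) = 4181 + 2584 = 6765
W(20) = W(19) + W(18) = 6765 + 4181 = 10946

10946


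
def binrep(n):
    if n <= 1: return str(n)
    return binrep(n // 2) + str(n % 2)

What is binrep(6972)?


binrep(6972) = binrep(3486) + '0'
binrep(3486) = binrep(1743) + '0'
binrep(1743) = binrep(871) + '1'
binrep(871) = binrep(435) + '1'
binrep(435) = binrep(217) + '1'
binrep(217) = binrep(108) + '1'
binrep(108) = binrep(54) + '0'
binrep(54) = binrep(27) + '0'
binrep(27) = binrep(13) + '1'
binrep(13) = binrep(6) + '1'
binrep(6) = binrep(3) + '0'
binrep(3) = binrep(1) + '1'
binrep(1) = '1'  (base case)
Concatenating: '1' + '1' + '0' + '1' + '1' + '0' + '0' + '1' + '1' + '1' + '1' + '0' + '0' = '1101100111100'

1101100111100


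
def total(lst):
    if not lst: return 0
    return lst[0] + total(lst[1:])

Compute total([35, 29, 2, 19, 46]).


total([35, 29, 2, 19, 46]) = 35 + total([29, 2, 19, 46])
total([29, 2, 19, 46]) = 29 + total([2, 19, 46])
total([2, 19, 46]) = 2 + total([19, 46])
total([19, 46]) = 19 + total([46])
total([46]) = 46 + total([])
total([]) = 0  (base case)
Total: 35 + 29 + 2 + 19 + 46 + 0 = 131

131


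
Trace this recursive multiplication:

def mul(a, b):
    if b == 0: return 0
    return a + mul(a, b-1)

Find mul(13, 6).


mul(13, 6) = 13 + mul(13, 5)
mul(13, 5) = 13 + mul(13, 4)
mul(13, 4) = 13 + mul(13, 3)
mul(13, 3) = 13 + mul(13, 2)
mul(13, 2) = 13 + mul(13, 1)
mul(13, 1) = 13 + mul(13, 0)
mul(13, 0) = 0  (base case)
Total: 13 + 13 + 13 + 13 + 13 + 13 + 0 = 78

78


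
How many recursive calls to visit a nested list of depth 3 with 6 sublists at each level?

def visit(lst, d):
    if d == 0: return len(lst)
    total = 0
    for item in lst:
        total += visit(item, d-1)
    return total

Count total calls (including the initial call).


At depth 0 (root): 1 call
At depth 1: each of 1 parents calls visit on 6 children = 6 calls
At depth 2: each of 6 parents calls visit on 6 children = 36 calls
At depth 3: each of 36 parents calls visit on 6 children = 216 calls
Total: 1 + 6 + 36 + 216 = 259

259


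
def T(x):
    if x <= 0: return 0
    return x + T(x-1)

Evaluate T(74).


T(74)
= 74 + 73 + 72 + 71 + 70 + 69 + 68 + 67 + 66 + 65 + 64 + 63 + 62 + 61 + 60 + 59 + 58 + 57 + 56 + 55 + 54 + 53 + 52 + 51 + 50 + 49 + 48 + 47 + 46 + 45 + 44 + 43 + 42 + 41 + 40 + 39 + 38 + 37 + 36 + 35 + 34 + 33 + 32 + 31 + 30 + 29 + 28 + 27 + 26 + 25 + 24 + 23 + 22 + 21 + 20 + 19 + 18 + 17 + 16 + 15 + 14 + 13 + 12 + 11 + 10 + 9 + 8 + 7 + 6 + 5 + 4 + 3 + 2 + 1 + T(0)
= 74 + 73 + 72 + 71 + 70 + 69 + 68 + 67 + 66 + 65 + 64 + 63 + 62 + 61 + 60 + 59 + 58 + 57 + 56 + 55 + 54 + 53 + 52 + 51 + 50 + 49 + 48 + 47 + 46 + 45 + 44 + 43 + 42 + 41 + 40 + 39 + 38 + 37 + 36 + 35 + 34 + 33 + 32 + 31 + 30 + 29 + 28 + 27 + 26 + 25 + 24 + 23 + 22 + 21 + 20 + 19 + 18 + 17 + 16 + 15 + 14 + 13 + 12 + 11 + 10 + 9 + 8 + 7 + 6 + 5 + 4 + 3 + 2 + 1 + 0
= 2775

2775


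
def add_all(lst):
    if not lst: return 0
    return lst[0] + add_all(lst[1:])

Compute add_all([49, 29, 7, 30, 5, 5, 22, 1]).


add_all([49, 29, 7, 30, 5, 5, 22, 1]) = 49 + add_all([29, 7, 30, 5, 5, 22, 1])
add_all([29, 7, 30, 5, 5, 22, 1]) = 29 + add_all([7, 30, 5, 5, 22, 1])
add_all([7, 30, 5, 5, 22, 1]) = 7 + add_all([30, 5, 5, 22, 1])
add_all([30, 5, 5, 22, 1]) = 30 + add_all([5, 5, 22, 1])
add_all([5, 5, 22, 1]) = 5 + add_all([5, 22, 1])
add_all([5, 22, 1]) = 5 + add_all([22, 1])
add_all([22, 1]) = 22 + add_all([1])
add_all([1]) = 1 + add_all([])
add_all([]) = 0  (base case)
Total: 49 + 29 + 7 + 30 + 5 + 5 + 22 + 1 + 0 = 148

148
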